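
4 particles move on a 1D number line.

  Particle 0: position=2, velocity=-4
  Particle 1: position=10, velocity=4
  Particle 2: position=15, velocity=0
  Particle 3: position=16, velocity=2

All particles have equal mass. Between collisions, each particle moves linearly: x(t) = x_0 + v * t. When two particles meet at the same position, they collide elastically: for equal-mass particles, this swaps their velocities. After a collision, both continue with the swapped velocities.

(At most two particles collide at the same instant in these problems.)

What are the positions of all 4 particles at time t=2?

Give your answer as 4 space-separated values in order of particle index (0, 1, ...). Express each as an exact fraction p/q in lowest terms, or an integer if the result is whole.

Collision at t=5/4: particles 1 and 2 swap velocities; positions: p0=-3 p1=15 p2=15 p3=37/2; velocities now: v0=-4 v1=0 v2=4 v3=2
Advance to t=2 (no further collisions before then); velocities: v0=-4 v1=0 v2=4 v3=2; positions = -6 15 18 20

Answer: -6 15 18 20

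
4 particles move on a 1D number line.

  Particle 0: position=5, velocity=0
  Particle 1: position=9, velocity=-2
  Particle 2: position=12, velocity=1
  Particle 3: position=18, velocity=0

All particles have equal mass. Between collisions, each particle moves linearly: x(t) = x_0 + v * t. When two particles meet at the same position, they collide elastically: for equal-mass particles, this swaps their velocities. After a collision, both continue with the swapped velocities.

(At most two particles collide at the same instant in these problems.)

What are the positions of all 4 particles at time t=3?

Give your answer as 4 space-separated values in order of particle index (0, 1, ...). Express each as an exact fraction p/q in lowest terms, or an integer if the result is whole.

Collision at t=2: particles 0 and 1 swap velocities; positions: p0=5 p1=5 p2=14 p3=18; velocities now: v0=-2 v1=0 v2=1 v3=0
Advance to t=3 (no further collisions before then); velocities: v0=-2 v1=0 v2=1 v3=0; positions = 3 5 15 18

Answer: 3 5 15 18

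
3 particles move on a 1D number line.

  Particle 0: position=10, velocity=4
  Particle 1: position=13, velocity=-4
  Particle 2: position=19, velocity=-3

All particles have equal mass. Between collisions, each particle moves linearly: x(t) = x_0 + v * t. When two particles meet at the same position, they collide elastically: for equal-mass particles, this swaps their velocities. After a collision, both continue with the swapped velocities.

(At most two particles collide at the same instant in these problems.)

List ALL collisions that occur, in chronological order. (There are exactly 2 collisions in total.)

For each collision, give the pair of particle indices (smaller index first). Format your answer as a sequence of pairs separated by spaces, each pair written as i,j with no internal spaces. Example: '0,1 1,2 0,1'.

Collision at t=3/8: particles 0 and 1 swap velocities; positions: p0=23/2 p1=23/2 p2=143/8; velocities now: v0=-4 v1=4 v2=-3
Collision at t=9/7: particles 1 and 2 swap velocities; positions: p0=55/7 p1=106/7 p2=106/7; velocities now: v0=-4 v1=-3 v2=4

Answer: 0,1 1,2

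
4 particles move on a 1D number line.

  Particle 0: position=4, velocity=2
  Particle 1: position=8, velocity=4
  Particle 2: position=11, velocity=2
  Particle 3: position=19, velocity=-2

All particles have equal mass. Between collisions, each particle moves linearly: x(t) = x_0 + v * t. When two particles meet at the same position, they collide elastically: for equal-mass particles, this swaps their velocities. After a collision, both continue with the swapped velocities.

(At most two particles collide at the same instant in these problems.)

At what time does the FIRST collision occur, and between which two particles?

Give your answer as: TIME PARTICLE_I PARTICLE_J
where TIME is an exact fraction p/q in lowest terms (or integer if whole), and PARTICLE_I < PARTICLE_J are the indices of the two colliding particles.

Answer: 3/2 1 2

Derivation:
Pair (0,1): pos 4,8 vel 2,4 -> not approaching (rel speed -2 <= 0)
Pair (1,2): pos 8,11 vel 4,2 -> gap=3, closing at 2/unit, collide at t=3/2
Pair (2,3): pos 11,19 vel 2,-2 -> gap=8, closing at 4/unit, collide at t=2
Earliest collision: t=3/2 between 1 and 2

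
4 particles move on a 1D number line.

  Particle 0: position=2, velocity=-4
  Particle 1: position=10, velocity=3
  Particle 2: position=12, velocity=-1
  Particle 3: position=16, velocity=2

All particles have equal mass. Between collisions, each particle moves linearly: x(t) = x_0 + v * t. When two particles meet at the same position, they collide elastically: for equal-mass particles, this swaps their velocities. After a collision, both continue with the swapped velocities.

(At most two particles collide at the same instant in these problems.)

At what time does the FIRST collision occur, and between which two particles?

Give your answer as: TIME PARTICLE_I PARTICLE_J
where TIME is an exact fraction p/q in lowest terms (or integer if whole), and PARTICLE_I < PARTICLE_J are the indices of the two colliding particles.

Answer: 1/2 1 2

Derivation:
Pair (0,1): pos 2,10 vel -4,3 -> not approaching (rel speed -7 <= 0)
Pair (1,2): pos 10,12 vel 3,-1 -> gap=2, closing at 4/unit, collide at t=1/2
Pair (2,3): pos 12,16 vel -1,2 -> not approaching (rel speed -3 <= 0)
Earliest collision: t=1/2 between 1 and 2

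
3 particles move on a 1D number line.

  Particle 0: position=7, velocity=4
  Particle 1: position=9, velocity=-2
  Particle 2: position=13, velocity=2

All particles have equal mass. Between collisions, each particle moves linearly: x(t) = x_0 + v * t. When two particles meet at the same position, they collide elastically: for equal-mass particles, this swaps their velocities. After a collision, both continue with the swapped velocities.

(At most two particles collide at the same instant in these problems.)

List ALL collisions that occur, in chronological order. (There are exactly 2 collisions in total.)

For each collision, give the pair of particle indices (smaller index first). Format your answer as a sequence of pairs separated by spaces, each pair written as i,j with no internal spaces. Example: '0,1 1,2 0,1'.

Answer: 0,1 1,2

Derivation:
Collision at t=1/3: particles 0 and 1 swap velocities; positions: p0=25/3 p1=25/3 p2=41/3; velocities now: v0=-2 v1=4 v2=2
Collision at t=3: particles 1 and 2 swap velocities; positions: p0=3 p1=19 p2=19; velocities now: v0=-2 v1=2 v2=4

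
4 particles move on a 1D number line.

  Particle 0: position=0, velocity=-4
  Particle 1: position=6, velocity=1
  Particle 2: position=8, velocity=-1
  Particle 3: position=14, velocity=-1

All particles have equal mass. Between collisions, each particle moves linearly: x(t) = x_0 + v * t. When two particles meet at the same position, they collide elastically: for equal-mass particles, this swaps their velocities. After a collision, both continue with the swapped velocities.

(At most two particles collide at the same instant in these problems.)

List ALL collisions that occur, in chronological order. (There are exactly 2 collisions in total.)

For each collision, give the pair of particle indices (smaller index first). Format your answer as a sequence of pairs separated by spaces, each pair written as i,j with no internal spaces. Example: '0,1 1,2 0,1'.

Collision at t=1: particles 1 and 2 swap velocities; positions: p0=-4 p1=7 p2=7 p3=13; velocities now: v0=-4 v1=-1 v2=1 v3=-1
Collision at t=4: particles 2 and 3 swap velocities; positions: p0=-16 p1=4 p2=10 p3=10; velocities now: v0=-4 v1=-1 v2=-1 v3=1

Answer: 1,2 2,3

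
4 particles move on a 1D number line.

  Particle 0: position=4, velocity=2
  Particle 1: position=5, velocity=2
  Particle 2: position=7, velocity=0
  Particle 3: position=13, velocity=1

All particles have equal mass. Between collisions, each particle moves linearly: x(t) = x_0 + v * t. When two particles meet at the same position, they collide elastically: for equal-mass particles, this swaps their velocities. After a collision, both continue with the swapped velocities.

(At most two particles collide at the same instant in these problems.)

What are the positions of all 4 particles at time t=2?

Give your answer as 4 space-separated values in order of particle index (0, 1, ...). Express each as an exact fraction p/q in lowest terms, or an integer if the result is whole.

Collision at t=1: particles 1 and 2 swap velocities; positions: p0=6 p1=7 p2=7 p3=14; velocities now: v0=2 v1=0 v2=2 v3=1
Collision at t=3/2: particles 0 and 1 swap velocities; positions: p0=7 p1=7 p2=8 p3=29/2; velocities now: v0=0 v1=2 v2=2 v3=1
Advance to t=2 (no further collisions before then); velocities: v0=0 v1=2 v2=2 v3=1; positions = 7 8 9 15

Answer: 7 8 9 15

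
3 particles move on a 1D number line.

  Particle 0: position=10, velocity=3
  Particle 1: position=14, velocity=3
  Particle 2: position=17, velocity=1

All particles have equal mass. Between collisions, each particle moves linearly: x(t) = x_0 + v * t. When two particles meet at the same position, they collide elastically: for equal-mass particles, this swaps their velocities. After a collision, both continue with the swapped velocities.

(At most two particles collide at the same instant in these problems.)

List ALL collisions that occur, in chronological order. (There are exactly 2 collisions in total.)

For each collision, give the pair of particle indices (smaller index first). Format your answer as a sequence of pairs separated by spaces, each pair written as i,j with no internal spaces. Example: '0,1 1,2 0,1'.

Collision at t=3/2: particles 1 and 2 swap velocities; positions: p0=29/2 p1=37/2 p2=37/2; velocities now: v0=3 v1=1 v2=3
Collision at t=7/2: particles 0 and 1 swap velocities; positions: p0=41/2 p1=41/2 p2=49/2; velocities now: v0=1 v1=3 v2=3

Answer: 1,2 0,1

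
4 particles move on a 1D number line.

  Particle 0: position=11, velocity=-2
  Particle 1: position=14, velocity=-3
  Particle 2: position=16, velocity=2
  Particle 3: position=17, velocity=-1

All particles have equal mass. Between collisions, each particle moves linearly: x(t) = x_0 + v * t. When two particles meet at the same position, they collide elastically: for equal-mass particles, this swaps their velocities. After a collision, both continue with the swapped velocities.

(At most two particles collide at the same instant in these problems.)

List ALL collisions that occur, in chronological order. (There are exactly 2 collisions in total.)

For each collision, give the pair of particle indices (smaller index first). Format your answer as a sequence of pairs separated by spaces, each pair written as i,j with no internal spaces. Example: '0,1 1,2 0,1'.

Answer: 2,3 0,1

Derivation:
Collision at t=1/3: particles 2 and 3 swap velocities; positions: p0=31/3 p1=13 p2=50/3 p3=50/3; velocities now: v0=-2 v1=-3 v2=-1 v3=2
Collision at t=3: particles 0 and 1 swap velocities; positions: p0=5 p1=5 p2=14 p3=22; velocities now: v0=-3 v1=-2 v2=-1 v3=2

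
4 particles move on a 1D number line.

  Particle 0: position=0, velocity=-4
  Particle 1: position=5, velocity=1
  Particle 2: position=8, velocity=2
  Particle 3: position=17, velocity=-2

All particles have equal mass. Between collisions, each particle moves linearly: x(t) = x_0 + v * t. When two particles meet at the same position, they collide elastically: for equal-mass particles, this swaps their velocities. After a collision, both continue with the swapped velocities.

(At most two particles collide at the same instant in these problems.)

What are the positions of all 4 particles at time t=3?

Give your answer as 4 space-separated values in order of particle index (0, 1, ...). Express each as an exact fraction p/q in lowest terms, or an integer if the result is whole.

Collision at t=9/4: particles 2 and 3 swap velocities; positions: p0=-9 p1=29/4 p2=25/2 p3=25/2; velocities now: v0=-4 v1=1 v2=-2 v3=2
Advance to t=3 (no further collisions before then); velocities: v0=-4 v1=1 v2=-2 v3=2; positions = -12 8 11 14

Answer: -12 8 11 14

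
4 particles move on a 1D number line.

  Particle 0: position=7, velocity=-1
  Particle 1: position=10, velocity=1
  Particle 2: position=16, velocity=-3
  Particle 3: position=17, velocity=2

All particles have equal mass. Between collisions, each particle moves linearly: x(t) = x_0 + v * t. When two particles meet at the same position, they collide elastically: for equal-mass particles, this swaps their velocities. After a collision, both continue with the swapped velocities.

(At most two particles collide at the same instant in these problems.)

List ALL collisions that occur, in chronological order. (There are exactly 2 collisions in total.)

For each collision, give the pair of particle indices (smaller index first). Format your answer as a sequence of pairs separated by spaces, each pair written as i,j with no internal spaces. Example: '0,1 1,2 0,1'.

Collision at t=3/2: particles 1 and 2 swap velocities; positions: p0=11/2 p1=23/2 p2=23/2 p3=20; velocities now: v0=-1 v1=-3 v2=1 v3=2
Collision at t=9/2: particles 0 and 1 swap velocities; positions: p0=5/2 p1=5/2 p2=29/2 p3=26; velocities now: v0=-3 v1=-1 v2=1 v3=2

Answer: 1,2 0,1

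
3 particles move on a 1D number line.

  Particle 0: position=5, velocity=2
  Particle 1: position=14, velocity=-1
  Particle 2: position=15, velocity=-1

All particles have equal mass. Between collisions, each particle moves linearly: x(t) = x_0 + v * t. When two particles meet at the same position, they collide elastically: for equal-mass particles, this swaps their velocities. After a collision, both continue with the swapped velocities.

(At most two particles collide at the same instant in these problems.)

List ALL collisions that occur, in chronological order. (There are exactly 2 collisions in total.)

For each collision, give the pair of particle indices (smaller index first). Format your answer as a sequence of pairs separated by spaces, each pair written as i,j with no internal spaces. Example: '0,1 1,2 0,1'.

Collision at t=3: particles 0 and 1 swap velocities; positions: p0=11 p1=11 p2=12; velocities now: v0=-1 v1=2 v2=-1
Collision at t=10/3: particles 1 and 2 swap velocities; positions: p0=32/3 p1=35/3 p2=35/3; velocities now: v0=-1 v1=-1 v2=2

Answer: 0,1 1,2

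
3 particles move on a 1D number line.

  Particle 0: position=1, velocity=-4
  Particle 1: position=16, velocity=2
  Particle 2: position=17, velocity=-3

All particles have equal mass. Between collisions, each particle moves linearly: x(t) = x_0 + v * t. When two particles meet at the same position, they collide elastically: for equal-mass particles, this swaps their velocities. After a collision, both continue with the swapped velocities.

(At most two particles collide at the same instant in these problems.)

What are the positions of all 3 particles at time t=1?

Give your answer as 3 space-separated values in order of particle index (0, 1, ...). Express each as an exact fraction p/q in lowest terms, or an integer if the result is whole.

Collision at t=1/5: particles 1 and 2 swap velocities; positions: p0=1/5 p1=82/5 p2=82/5; velocities now: v0=-4 v1=-3 v2=2
Advance to t=1 (no further collisions before then); velocities: v0=-4 v1=-3 v2=2; positions = -3 14 18

Answer: -3 14 18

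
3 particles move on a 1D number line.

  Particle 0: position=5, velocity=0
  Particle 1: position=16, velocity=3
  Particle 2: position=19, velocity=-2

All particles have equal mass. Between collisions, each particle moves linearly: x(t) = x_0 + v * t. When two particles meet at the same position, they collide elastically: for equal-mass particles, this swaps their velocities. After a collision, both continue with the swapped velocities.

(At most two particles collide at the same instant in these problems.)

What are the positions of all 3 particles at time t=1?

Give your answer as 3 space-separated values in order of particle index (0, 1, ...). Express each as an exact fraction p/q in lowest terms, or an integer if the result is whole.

Answer: 5 17 19

Derivation:
Collision at t=3/5: particles 1 and 2 swap velocities; positions: p0=5 p1=89/5 p2=89/5; velocities now: v0=0 v1=-2 v2=3
Advance to t=1 (no further collisions before then); velocities: v0=0 v1=-2 v2=3; positions = 5 17 19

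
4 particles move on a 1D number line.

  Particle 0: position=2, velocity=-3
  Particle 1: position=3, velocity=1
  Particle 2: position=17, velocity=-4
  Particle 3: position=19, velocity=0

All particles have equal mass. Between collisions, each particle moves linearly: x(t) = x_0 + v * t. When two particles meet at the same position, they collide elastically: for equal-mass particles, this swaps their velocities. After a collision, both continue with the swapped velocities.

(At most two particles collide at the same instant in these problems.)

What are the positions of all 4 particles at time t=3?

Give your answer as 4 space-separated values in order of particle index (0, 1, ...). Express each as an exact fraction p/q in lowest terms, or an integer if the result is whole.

Collision at t=14/5: particles 1 and 2 swap velocities; positions: p0=-32/5 p1=29/5 p2=29/5 p3=19; velocities now: v0=-3 v1=-4 v2=1 v3=0
Advance to t=3 (no further collisions before then); velocities: v0=-3 v1=-4 v2=1 v3=0; positions = -7 5 6 19

Answer: -7 5 6 19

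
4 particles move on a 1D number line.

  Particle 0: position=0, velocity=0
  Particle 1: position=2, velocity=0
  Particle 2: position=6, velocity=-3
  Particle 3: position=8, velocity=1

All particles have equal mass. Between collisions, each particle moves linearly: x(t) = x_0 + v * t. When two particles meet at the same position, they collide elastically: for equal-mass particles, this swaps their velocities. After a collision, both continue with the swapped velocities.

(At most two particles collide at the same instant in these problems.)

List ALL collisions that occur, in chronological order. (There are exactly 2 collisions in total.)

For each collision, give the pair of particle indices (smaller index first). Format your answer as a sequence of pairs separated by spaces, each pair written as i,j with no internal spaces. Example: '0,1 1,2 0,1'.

Collision at t=4/3: particles 1 and 2 swap velocities; positions: p0=0 p1=2 p2=2 p3=28/3; velocities now: v0=0 v1=-3 v2=0 v3=1
Collision at t=2: particles 0 and 1 swap velocities; positions: p0=0 p1=0 p2=2 p3=10; velocities now: v0=-3 v1=0 v2=0 v3=1

Answer: 1,2 0,1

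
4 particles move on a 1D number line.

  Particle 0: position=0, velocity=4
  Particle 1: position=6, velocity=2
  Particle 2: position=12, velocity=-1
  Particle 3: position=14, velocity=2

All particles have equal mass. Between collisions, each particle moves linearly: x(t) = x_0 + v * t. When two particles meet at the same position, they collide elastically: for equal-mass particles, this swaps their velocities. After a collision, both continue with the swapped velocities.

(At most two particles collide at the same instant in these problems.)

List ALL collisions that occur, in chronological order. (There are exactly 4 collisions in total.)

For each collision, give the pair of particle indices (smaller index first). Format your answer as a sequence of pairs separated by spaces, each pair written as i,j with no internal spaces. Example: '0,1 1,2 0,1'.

Answer: 1,2 0,1 1,2 2,3

Derivation:
Collision at t=2: particles 1 and 2 swap velocities; positions: p0=8 p1=10 p2=10 p3=18; velocities now: v0=4 v1=-1 v2=2 v3=2
Collision at t=12/5: particles 0 and 1 swap velocities; positions: p0=48/5 p1=48/5 p2=54/5 p3=94/5; velocities now: v0=-1 v1=4 v2=2 v3=2
Collision at t=3: particles 1 and 2 swap velocities; positions: p0=9 p1=12 p2=12 p3=20; velocities now: v0=-1 v1=2 v2=4 v3=2
Collision at t=7: particles 2 and 3 swap velocities; positions: p0=5 p1=20 p2=28 p3=28; velocities now: v0=-1 v1=2 v2=2 v3=4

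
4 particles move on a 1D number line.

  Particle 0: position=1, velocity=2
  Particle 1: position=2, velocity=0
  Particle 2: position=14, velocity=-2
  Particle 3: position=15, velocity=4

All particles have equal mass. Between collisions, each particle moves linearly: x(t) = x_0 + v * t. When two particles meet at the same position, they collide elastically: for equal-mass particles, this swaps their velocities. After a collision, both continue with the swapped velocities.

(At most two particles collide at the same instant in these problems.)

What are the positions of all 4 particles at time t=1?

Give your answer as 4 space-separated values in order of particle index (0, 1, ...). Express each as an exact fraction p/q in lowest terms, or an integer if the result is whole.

Collision at t=1/2: particles 0 and 1 swap velocities; positions: p0=2 p1=2 p2=13 p3=17; velocities now: v0=0 v1=2 v2=-2 v3=4
Advance to t=1 (no further collisions before then); velocities: v0=0 v1=2 v2=-2 v3=4; positions = 2 3 12 19

Answer: 2 3 12 19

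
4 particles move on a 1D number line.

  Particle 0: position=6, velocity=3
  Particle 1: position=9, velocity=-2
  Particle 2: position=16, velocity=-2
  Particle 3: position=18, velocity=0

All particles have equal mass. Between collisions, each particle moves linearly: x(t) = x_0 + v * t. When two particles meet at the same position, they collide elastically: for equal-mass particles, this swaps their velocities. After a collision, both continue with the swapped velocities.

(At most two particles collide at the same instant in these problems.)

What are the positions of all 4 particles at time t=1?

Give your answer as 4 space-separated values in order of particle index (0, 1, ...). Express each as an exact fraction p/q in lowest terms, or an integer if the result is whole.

Answer: 7 9 14 18

Derivation:
Collision at t=3/5: particles 0 and 1 swap velocities; positions: p0=39/5 p1=39/5 p2=74/5 p3=18; velocities now: v0=-2 v1=3 v2=-2 v3=0
Advance to t=1 (no further collisions before then); velocities: v0=-2 v1=3 v2=-2 v3=0; positions = 7 9 14 18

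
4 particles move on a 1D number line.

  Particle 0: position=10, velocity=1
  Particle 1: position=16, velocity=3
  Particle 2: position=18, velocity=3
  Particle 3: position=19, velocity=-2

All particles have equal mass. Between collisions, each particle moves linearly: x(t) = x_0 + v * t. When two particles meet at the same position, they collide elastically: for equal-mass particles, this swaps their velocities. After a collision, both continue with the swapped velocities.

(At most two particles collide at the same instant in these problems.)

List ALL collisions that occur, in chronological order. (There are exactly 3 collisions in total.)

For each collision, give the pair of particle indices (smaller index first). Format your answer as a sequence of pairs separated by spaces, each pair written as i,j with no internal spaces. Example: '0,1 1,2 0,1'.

Answer: 2,3 1,2 0,1

Derivation:
Collision at t=1/5: particles 2 and 3 swap velocities; positions: p0=51/5 p1=83/5 p2=93/5 p3=93/5; velocities now: v0=1 v1=3 v2=-2 v3=3
Collision at t=3/5: particles 1 and 2 swap velocities; positions: p0=53/5 p1=89/5 p2=89/5 p3=99/5; velocities now: v0=1 v1=-2 v2=3 v3=3
Collision at t=3: particles 0 and 1 swap velocities; positions: p0=13 p1=13 p2=25 p3=27; velocities now: v0=-2 v1=1 v2=3 v3=3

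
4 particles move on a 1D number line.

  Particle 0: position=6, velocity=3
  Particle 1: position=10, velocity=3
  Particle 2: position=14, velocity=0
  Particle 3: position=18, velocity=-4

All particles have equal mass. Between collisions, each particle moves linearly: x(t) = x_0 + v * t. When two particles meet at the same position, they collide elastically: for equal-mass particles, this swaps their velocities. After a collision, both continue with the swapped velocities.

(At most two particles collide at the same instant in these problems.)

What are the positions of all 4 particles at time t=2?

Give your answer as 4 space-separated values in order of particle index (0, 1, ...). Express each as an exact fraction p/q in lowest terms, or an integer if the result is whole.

Collision at t=1: particles 2 and 3 swap velocities; positions: p0=9 p1=13 p2=14 p3=14; velocities now: v0=3 v1=3 v2=-4 v3=0
Collision at t=8/7: particles 1 and 2 swap velocities; positions: p0=66/7 p1=94/7 p2=94/7 p3=14; velocities now: v0=3 v1=-4 v2=3 v3=0
Collision at t=4/3: particles 2 and 3 swap velocities; positions: p0=10 p1=38/3 p2=14 p3=14; velocities now: v0=3 v1=-4 v2=0 v3=3
Collision at t=12/7: particles 0 and 1 swap velocities; positions: p0=78/7 p1=78/7 p2=14 p3=106/7; velocities now: v0=-4 v1=3 v2=0 v3=3
Advance to t=2 (no further collisions before then); velocities: v0=-4 v1=3 v2=0 v3=3; positions = 10 12 14 16

Answer: 10 12 14 16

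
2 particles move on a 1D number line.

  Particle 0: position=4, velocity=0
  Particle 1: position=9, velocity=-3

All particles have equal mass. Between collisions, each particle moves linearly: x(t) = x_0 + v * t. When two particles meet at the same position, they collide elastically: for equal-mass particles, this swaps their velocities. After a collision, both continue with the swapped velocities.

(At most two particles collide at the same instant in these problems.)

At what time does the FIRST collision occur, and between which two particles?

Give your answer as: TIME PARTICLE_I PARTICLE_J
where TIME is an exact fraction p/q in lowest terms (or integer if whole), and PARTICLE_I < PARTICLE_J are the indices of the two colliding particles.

Pair (0,1): pos 4,9 vel 0,-3 -> gap=5, closing at 3/unit, collide at t=5/3
Earliest collision: t=5/3 between 0 and 1

Answer: 5/3 0 1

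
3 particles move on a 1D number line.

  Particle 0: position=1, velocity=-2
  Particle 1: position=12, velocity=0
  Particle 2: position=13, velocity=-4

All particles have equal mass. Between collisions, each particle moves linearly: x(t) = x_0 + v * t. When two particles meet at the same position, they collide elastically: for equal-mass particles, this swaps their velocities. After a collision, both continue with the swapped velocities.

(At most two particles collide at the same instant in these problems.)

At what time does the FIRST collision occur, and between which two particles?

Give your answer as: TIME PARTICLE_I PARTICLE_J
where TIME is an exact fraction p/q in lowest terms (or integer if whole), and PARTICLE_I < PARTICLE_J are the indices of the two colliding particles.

Pair (0,1): pos 1,12 vel -2,0 -> not approaching (rel speed -2 <= 0)
Pair (1,2): pos 12,13 vel 0,-4 -> gap=1, closing at 4/unit, collide at t=1/4
Earliest collision: t=1/4 between 1 and 2

Answer: 1/4 1 2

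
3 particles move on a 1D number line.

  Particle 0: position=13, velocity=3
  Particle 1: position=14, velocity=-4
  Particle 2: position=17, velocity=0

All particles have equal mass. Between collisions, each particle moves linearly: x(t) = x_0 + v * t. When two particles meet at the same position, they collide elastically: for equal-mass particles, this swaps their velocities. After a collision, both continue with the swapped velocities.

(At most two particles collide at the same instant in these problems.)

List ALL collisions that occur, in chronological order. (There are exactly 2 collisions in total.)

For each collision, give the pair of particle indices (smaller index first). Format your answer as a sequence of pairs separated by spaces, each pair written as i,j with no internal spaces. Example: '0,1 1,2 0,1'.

Answer: 0,1 1,2

Derivation:
Collision at t=1/7: particles 0 and 1 swap velocities; positions: p0=94/7 p1=94/7 p2=17; velocities now: v0=-4 v1=3 v2=0
Collision at t=4/3: particles 1 and 2 swap velocities; positions: p0=26/3 p1=17 p2=17; velocities now: v0=-4 v1=0 v2=3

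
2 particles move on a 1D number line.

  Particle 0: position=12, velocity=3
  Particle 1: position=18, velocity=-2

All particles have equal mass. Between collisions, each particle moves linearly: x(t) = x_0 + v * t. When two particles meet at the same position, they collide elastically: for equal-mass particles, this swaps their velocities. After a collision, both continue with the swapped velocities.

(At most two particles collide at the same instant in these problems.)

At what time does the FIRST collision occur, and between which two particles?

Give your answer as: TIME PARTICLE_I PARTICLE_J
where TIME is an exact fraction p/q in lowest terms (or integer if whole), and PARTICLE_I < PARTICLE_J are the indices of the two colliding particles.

Pair (0,1): pos 12,18 vel 3,-2 -> gap=6, closing at 5/unit, collide at t=6/5
Earliest collision: t=6/5 between 0 and 1

Answer: 6/5 0 1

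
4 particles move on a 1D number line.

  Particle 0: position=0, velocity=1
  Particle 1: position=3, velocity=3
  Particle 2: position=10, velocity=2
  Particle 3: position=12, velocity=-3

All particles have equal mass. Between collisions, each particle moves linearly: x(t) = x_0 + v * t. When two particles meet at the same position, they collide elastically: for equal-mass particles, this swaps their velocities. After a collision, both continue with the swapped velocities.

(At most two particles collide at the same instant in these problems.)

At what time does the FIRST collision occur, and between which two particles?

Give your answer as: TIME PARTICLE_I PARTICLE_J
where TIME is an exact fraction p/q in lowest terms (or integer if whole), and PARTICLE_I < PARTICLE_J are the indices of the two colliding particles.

Pair (0,1): pos 0,3 vel 1,3 -> not approaching (rel speed -2 <= 0)
Pair (1,2): pos 3,10 vel 3,2 -> gap=7, closing at 1/unit, collide at t=7
Pair (2,3): pos 10,12 vel 2,-3 -> gap=2, closing at 5/unit, collide at t=2/5
Earliest collision: t=2/5 between 2 and 3

Answer: 2/5 2 3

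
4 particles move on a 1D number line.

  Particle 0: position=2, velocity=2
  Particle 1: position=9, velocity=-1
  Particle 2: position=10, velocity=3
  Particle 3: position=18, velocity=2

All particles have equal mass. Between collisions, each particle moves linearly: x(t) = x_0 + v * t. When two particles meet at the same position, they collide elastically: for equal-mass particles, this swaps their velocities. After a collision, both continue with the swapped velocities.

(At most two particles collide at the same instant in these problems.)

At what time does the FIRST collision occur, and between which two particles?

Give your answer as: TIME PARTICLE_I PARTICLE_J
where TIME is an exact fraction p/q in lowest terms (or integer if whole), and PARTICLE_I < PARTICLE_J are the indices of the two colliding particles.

Answer: 7/3 0 1

Derivation:
Pair (0,1): pos 2,9 vel 2,-1 -> gap=7, closing at 3/unit, collide at t=7/3
Pair (1,2): pos 9,10 vel -1,3 -> not approaching (rel speed -4 <= 0)
Pair (2,3): pos 10,18 vel 3,2 -> gap=8, closing at 1/unit, collide at t=8
Earliest collision: t=7/3 between 0 and 1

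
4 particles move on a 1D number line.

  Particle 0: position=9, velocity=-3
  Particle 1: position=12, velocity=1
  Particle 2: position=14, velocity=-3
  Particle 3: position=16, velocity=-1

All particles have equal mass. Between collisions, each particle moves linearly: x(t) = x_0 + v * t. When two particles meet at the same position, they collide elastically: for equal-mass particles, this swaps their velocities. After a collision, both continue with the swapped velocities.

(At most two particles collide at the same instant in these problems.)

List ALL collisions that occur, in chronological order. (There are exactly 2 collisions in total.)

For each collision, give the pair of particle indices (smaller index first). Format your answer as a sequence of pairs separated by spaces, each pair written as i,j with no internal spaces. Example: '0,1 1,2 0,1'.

Collision at t=1/2: particles 1 and 2 swap velocities; positions: p0=15/2 p1=25/2 p2=25/2 p3=31/2; velocities now: v0=-3 v1=-3 v2=1 v3=-1
Collision at t=2: particles 2 and 3 swap velocities; positions: p0=3 p1=8 p2=14 p3=14; velocities now: v0=-3 v1=-3 v2=-1 v3=1

Answer: 1,2 2,3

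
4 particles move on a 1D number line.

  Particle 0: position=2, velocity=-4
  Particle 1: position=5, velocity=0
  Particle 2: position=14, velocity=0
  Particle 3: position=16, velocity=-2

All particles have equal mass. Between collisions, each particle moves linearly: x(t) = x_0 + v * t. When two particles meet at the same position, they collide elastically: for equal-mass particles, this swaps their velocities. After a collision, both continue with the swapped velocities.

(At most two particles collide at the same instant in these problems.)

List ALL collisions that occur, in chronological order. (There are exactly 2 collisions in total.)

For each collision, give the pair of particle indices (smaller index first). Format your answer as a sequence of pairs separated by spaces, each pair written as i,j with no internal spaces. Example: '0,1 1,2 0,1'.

Collision at t=1: particles 2 and 3 swap velocities; positions: p0=-2 p1=5 p2=14 p3=14; velocities now: v0=-4 v1=0 v2=-2 v3=0
Collision at t=11/2: particles 1 and 2 swap velocities; positions: p0=-20 p1=5 p2=5 p3=14; velocities now: v0=-4 v1=-2 v2=0 v3=0

Answer: 2,3 1,2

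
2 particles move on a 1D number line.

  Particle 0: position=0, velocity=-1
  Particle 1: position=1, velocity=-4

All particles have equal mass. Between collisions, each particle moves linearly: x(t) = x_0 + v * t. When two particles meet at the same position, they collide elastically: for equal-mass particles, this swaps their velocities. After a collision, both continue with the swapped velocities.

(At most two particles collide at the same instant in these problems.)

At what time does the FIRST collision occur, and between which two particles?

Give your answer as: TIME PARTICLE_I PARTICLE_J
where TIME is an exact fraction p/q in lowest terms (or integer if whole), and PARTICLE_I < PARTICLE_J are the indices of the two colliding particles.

Pair (0,1): pos 0,1 vel -1,-4 -> gap=1, closing at 3/unit, collide at t=1/3
Earliest collision: t=1/3 between 0 and 1

Answer: 1/3 0 1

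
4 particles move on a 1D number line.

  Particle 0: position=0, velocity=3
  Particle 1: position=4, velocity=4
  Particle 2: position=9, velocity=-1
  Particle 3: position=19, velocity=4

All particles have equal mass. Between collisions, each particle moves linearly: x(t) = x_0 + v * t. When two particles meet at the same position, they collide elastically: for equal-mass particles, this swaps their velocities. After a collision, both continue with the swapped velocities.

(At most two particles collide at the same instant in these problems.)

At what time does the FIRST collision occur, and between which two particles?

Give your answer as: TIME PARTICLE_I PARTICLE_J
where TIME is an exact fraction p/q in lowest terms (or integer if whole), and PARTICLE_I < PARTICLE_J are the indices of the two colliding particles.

Answer: 1 1 2

Derivation:
Pair (0,1): pos 0,4 vel 3,4 -> not approaching (rel speed -1 <= 0)
Pair (1,2): pos 4,9 vel 4,-1 -> gap=5, closing at 5/unit, collide at t=1
Pair (2,3): pos 9,19 vel -1,4 -> not approaching (rel speed -5 <= 0)
Earliest collision: t=1 between 1 and 2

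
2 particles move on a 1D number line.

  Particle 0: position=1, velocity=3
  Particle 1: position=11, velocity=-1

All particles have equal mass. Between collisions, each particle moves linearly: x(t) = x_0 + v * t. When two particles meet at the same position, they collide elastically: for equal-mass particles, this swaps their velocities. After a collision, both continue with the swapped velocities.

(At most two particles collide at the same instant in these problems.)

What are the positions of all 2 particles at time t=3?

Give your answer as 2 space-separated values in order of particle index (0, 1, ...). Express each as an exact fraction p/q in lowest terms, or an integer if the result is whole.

Collision at t=5/2: particles 0 and 1 swap velocities; positions: p0=17/2 p1=17/2; velocities now: v0=-1 v1=3
Advance to t=3 (no further collisions before then); velocities: v0=-1 v1=3; positions = 8 10

Answer: 8 10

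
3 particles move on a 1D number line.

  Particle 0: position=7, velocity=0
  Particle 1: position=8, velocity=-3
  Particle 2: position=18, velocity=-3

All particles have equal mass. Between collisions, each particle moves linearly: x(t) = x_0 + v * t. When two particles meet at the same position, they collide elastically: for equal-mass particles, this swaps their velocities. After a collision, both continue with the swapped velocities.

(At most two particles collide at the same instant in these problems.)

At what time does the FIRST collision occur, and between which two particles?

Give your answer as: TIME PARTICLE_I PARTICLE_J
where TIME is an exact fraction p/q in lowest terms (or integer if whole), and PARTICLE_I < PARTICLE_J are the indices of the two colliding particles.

Pair (0,1): pos 7,8 vel 0,-3 -> gap=1, closing at 3/unit, collide at t=1/3
Pair (1,2): pos 8,18 vel -3,-3 -> not approaching (rel speed 0 <= 0)
Earliest collision: t=1/3 between 0 and 1

Answer: 1/3 0 1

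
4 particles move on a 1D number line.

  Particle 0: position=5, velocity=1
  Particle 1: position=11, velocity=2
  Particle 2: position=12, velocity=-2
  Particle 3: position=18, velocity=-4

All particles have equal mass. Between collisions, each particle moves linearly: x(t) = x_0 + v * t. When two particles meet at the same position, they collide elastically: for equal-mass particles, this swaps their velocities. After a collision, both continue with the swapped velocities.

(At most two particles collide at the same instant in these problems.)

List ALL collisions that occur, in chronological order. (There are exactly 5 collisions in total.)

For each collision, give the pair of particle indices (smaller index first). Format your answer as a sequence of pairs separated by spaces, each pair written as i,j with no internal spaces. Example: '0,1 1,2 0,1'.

Collision at t=1/4: particles 1 and 2 swap velocities; positions: p0=21/4 p1=23/2 p2=23/2 p3=17; velocities now: v0=1 v1=-2 v2=2 v3=-4
Collision at t=7/6: particles 2 and 3 swap velocities; positions: p0=37/6 p1=29/3 p2=40/3 p3=40/3; velocities now: v0=1 v1=-2 v2=-4 v3=2
Collision at t=7/3: particles 0 and 1 swap velocities; positions: p0=22/3 p1=22/3 p2=26/3 p3=47/3; velocities now: v0=-2 v1=1 v2=-4 v3=2
Collision at t=13/5: particles 1 and 2 swap velocities; positions: p0=34/5 p1=38/5 p2=38/5 p3=81/5; velocities now: v0=-2 v1=-4 v2=1 v3=2
Collision at t=3: particles 0 and 1 swap velocities; positions: p0=6 p1=6 p2=8 p3=17; velocities now: v0=-4 v1=-2 v2=1 v3=2

Answer: 1,2 2,3 0,1 1,2 0,1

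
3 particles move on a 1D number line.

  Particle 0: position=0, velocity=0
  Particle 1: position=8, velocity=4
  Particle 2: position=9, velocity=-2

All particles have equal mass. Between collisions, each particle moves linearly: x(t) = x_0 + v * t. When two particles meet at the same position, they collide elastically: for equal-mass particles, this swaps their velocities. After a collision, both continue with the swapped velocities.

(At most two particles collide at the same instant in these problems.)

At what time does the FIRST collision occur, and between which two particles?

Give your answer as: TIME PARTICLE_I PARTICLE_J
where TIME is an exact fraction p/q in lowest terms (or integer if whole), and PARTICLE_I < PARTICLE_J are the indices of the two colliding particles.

Answer: 1/6 1 2

Derivation:
Pair (0,1): pos 0,8 vel 0,4 -> not approaching (rel speed -4 <= 0)
Pair (1,2): pos 8,9 vel 4,-2 -> gap=1, closing at 6/unit, collide at t=1/6
Earliest collision: t=1/6 between 1 and 2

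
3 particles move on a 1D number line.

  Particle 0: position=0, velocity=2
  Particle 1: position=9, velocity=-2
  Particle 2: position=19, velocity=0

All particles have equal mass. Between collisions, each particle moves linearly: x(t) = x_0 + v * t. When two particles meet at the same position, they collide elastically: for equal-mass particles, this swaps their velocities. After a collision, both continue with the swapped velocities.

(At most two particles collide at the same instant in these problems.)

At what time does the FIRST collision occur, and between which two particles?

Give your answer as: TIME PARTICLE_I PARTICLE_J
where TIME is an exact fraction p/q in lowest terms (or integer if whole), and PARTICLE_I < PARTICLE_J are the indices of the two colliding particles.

Answer: 9/4 0 1

Derivation:
Pair (0,1): pos 0,9 vel 2,-2 -> gap=9, closing at 4/unit, collide at t=9/4
Pair (1,2): pos 9,19 vel -2,0 -> not approaching (rel speed -2 <= 0)
Earliest collision: t=9/4 between 0 and 1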